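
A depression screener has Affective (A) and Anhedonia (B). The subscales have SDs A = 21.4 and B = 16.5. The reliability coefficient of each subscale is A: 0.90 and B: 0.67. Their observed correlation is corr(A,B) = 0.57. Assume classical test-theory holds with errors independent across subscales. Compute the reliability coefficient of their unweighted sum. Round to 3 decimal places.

Var(A+B) = 21.4² + 16.5² + 2·[21.4·16.5·0.57] = 730.21 + 402.534 = 1132.74.
Under uncorrelated errors the observed covariances equal the true-score covariances, so only the own-variance terms attenuate.
True-score variance = [21.4²·0.90 + 16.5²·0.67] + 402.534 = 594.571 + 402.534 = 997.105.
Reliability = 997.105 / 1132.74 = 0.880.

0.880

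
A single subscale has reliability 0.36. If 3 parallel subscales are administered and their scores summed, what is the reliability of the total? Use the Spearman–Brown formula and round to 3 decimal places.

0.628

ρ_k = kρ / (1 + (k−1)ρ) = 3·0.36 / (1 + 2·0.36) = 1.080 / 1.720 = 0.628.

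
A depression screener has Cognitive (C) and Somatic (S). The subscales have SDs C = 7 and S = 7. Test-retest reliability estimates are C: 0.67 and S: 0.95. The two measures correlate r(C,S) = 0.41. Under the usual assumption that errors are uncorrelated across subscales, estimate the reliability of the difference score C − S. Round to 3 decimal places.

0.678

Var(C−S) = 7² + 7² − 2·7·7·0.41 = 98 − 40.18 = 57.82.
Because errors are independent across components, Cov(Tᵢ,Tⱼ) = Cov(Xᵢ,Xⱼ); the off-diagonal part of the true-score variance is the same as above.
True-score variance = [7²·0.67 + 7²·0.95] − 40.18 = 79.38 − 40.18 = 39.2.
Reliability = 39.2 / 57.82 = 0.678.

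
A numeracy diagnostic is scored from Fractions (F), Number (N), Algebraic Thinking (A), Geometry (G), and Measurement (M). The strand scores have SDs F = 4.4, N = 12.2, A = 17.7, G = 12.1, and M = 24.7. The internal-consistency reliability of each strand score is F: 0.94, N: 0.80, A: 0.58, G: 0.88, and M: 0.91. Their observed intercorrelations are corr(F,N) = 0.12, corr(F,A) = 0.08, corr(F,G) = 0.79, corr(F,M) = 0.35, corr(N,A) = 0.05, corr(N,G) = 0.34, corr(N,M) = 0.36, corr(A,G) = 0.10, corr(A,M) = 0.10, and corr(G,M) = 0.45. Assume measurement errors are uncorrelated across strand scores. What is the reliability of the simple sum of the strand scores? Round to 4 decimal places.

Var(F+N+A+G+M) = 4.4² + 12.2² + 17.7² + 12.1² + 24.7² + 2·[4.4·12.2·0.12 + 4.4·17.7·0.08 + 4.4·12.1·0.79 + 4.4·24.7·0.35 + 12.2·17.7·0.05 + 12.2·12.1·0.34 + 12.2·24.7·0.36 + 17.7·12.1·0.10 + 17.7·24.7·0.10 + 12.1·24.7·0.45] = 1237.99 + 923.735 = 2161.72.
Under uncorrelated errors the observed covariances equal the true-score covariances, so only the own-variance terms attenuate.
True-score variance = [4.4²·0.94 + 12.2²·0.80 + 17.7²·0.58 + 12.1²·0.88 + 24.7²·0.91] + 923.735 = 1003 + 923.735 = 1926.74.
Reliability = 1926.74 / 2161.72 = 0.8913.

0.8913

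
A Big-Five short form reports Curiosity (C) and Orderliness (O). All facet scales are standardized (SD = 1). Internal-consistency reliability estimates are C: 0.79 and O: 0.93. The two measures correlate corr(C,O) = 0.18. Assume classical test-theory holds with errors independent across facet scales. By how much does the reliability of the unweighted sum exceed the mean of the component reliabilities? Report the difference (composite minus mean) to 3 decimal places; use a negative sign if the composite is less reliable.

0.021

Var(sum) = 2 + 0.36 = 2.36; true-score variance = 1.72 + 0.36 = 2.08; composite reliability = 0.8814.
Mean component reliability = 0.8600.
Difference = 0.8814 − 0.8600 = 0.021.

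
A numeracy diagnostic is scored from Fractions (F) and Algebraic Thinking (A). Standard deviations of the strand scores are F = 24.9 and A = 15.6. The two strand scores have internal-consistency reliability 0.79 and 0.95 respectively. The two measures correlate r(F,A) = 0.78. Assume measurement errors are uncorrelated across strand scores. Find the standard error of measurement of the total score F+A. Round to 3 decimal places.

11.932

Var(total) = 863.37 + 605.966 = 1469.34.
True-score variance = 721 + 605.966 = 1326.97, so reliability = 0.9031.
Error variance = 1469.34 − 1326.97 = 142.37; SEM = √142.37 = 11.932.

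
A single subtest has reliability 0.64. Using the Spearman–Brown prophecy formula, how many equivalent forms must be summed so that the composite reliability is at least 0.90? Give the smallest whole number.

k ≥ ρ*(1−ρ₁)/(ρ₁(1−ρ*)) = 0.90·0.36 / (0.64·0.10) = 5.063.
Smallest integer k = 6.

6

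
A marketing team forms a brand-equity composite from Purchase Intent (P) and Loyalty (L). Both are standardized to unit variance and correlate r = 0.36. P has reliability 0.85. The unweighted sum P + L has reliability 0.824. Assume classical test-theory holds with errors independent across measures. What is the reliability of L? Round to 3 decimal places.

0.671

Var(P+L) = 2 + 2·0.36 = 2.720.
True-score variance = ρ_P + ρ_L + 2·0.36, so 0.824 = (0.85 + ρ_L + 0.72) / 2.720.
ρ_L = 0.824·2.720 − 0.85 − 0.72 = 0.671.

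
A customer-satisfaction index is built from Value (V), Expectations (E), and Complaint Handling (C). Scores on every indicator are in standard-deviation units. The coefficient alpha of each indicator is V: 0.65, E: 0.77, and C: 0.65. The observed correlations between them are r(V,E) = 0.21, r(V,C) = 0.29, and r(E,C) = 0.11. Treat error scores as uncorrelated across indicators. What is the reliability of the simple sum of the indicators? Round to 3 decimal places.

0.780

Var(V+E+C) = 3 + 2·[0.21 + 0.29 + 0.11] = 3 + 1.22 = 4.22.
Because errors are independent across components, Cov(Tᵢ,Tⱼ) = Cov(Xᵢ,Xⱼ); the off-diagonal part of the true-score variance is the same as above.
True-score variance = [0.65 + 0.77 + 0.65] + 1.22 = 2.07 + 1.22 = 3.29.
Reliability = 3.29 / 4.22 = 0.780.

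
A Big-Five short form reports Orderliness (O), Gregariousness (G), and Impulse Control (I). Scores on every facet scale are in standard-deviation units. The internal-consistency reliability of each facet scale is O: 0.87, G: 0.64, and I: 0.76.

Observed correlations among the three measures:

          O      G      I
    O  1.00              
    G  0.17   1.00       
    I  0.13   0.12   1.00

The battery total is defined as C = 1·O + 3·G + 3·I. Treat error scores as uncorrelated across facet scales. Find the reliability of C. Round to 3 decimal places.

0.759

Var(C) = 1 + 3² + 3² + 2·[3·0.17 + 3·0.13 + 9·0.12] = 19 + 3.96 = 22.96.
Because errors are independent across components, Cov(Tᵢ,Tⱼ) = Cov(Xᵢ,Xⱼ); the off-diagonal part of the true-score variance is the same as above.
True-score variance = [0.87 + 3²·0.64 + 3²·0.76] + 3.96 = 13.47 + 3.96 = 17.43.
Reliability = 17.43 / 22.96 = 0.759.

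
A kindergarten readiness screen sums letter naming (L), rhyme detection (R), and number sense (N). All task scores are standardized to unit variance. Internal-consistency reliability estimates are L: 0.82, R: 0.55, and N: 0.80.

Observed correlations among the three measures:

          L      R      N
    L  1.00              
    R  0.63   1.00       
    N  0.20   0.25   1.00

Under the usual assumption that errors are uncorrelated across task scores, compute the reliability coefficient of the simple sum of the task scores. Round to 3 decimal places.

Var(L+R+N) = 3 + 2·[0.63 + 0.20 + 0.25] = 3 + 2.16 = 5.16.
With uncorrelated errors the cross-covariances are all true-score covariance, so they carry over unchanged; only the diagonal terms shrink to ρᵢσᵢ².
True-score variance = [0.82 + 0.55 + 0.80] + 2.16 = 2.17 + 2.16 = 4.33.
Reliability = 4.33 / 5.16 = 0.839.

0.839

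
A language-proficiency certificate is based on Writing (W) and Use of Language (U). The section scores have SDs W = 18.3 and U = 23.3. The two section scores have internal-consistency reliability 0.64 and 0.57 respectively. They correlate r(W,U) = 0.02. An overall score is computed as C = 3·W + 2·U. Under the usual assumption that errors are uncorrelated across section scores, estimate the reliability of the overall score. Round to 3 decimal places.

Var(C) = 3²·18.3² + 2²·23.3² + 2·[6·18.3·23.3·0.02] = 5185.57 + 102.334 = 5287.9.
With uncorrelated errors the cross-covariances are all true-score covariance, so they carry over unchanged; only the diagonal terms shrink to ρᵢσᵢ².
True-score variance = [3²·18.3²·0.64 + 2²·23.3²·0.57] + 102.334 = 3166.76 + 102.334 = 3269.09.
Reliability = 3269.09 / 5287.9 = 0.618.

0.618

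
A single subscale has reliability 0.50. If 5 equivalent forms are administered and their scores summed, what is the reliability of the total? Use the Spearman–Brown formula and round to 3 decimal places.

ρ_k = kρ / (1 + (k−1)ρ) = 5·0.50 / (1 + 4·0.50) = 2.500 / 3.000 = 0.833.

0.833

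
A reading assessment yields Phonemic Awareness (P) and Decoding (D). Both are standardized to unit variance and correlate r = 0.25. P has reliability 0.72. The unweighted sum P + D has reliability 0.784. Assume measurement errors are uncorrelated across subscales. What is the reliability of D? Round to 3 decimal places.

0.740

Var(P+D) = 2 + 2·0.25 = 2.500.
True-score variance = ρ_P + ρ_D + 2·0.25, so 0.784 = (0.72 + ρ_D + 0.50) / 2.500.
ρ_D = 0.784·2.500 − 0.72 − 0.50 = 0.740.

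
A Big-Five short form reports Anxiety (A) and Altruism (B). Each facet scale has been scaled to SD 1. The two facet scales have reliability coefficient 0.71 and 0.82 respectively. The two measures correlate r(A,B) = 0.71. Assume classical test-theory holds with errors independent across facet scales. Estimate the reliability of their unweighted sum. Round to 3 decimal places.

Var(A+B) = 2 + 2·[0.71] = 2 + 1.42 = 3.42.
Because errors are independent across components, Cov(Tᵢ,Tⱼ) = Cov(Xᵢ,Xⱼ); the off-diagonal part of the true-score variance is the same as above.
True-score variance = [0.71 + 0.82] + 1.42 = 1.53 + 1.42 = 2.95.
Reliability = 2.95 / 3.42 = 0.863.

0.863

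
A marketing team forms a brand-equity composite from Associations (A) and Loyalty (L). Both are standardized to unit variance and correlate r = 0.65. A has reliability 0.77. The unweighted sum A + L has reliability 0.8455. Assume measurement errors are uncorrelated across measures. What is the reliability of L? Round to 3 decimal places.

0.720

Var(A+L) = 2 + 2·0.65 = 3.300.
True-score variance = ρ_A + ρ_L + 2·0.65, so 0.8455 = (0.77 + ρ_L + 1.30) / 3.300.
ρ_L = 0.8455·3.300 − 0.77 − 1.30 = 0.720.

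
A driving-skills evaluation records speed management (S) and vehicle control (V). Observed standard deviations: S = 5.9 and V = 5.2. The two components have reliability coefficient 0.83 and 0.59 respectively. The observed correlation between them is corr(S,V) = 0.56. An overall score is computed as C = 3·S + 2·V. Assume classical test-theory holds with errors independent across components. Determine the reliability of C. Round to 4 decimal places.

0.8445

Var(C) = 3²·5.9² + 2²·5.2² + 2·[6·5.9·5.2·0.56] = 421.45 + 206.17 = 627.62.
Under uncorrelated errors the observed covariances equal the true-score covariances, so only the own-variance terms attenuate.
True-score variance = [3²·5.9²·0.83 + 2²·5.2²·0.59] + 206.17 = 323.845 + 206.17 = 530.015.
Reliability = 530.015 / 627.62 = 0.8445.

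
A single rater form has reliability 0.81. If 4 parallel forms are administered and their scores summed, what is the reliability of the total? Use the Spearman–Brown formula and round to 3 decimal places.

0.945

ρ_k = kρ / (1 + (k−1)ρ) = 4·0.81 / (1 + 3·0.81) = 3.240 / 3.430 = 0.945.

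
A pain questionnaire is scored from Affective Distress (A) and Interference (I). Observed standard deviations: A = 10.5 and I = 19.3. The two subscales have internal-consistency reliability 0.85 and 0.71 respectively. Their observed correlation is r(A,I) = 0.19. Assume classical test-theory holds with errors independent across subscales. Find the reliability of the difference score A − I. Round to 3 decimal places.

0.693

Var(A−I) = 10.5² + 19.3² − 2·10.5·19.3·0.19 = 482.74 − 77.007 = 405.733.
Because errors are independent across components, Cov(Tᵢ,Tⱼ) = Cov(Xᵢ,Xⱼ); the off-diagonal part of the true-score variance is the same as above.
True-score variance = [10.5²·0.85 + 19.3²·0.71] − 77.007 = 358.18 − 77.007 = 281.173.
Reliability = 281.173 / 405.733 = 0.693.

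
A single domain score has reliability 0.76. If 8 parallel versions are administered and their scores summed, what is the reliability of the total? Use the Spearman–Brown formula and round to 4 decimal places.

0.9620

ρ_k = kρ / (1 + (k−1)ρ) = 8·0.76 / (1 + 7·0.76) = 6.080 / 6.320 = 0.9620.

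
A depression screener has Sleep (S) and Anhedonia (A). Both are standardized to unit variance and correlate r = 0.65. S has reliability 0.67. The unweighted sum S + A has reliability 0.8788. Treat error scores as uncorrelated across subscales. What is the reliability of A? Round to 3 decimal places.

Var(S+A) = 2 + 2·0.65 = 3.300.
True-score variance = ρ_S + ρ_A + 2·0.65, so 0.8788 = (0.67 + ρ_A + 1.30) / 3.300.
ρ_A = 0.8788·3.300 − 0.67 − 1.30 = 0.930.

0.930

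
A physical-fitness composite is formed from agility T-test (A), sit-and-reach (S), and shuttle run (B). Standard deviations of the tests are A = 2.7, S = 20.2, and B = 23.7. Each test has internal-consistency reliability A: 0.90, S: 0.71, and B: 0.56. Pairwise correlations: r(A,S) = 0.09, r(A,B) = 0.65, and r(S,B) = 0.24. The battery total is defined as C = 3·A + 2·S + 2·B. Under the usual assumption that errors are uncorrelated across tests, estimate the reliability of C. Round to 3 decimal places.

Var(C) = 3²·2.7² + 2²·20.2² + 2²·23.7² + 2·[6·2.7·20.2·0.09 + 6·2.7·23.7·0.65 + 4·20.2·23.7·0.24] = 3944.53 + 1477.21 = 5421.74.
Under uncorrelated errors the observed covariances equal the true-score covariances, so only the own-variance terms attenuate.
True-score variance = [3²·2.7²·0.90 + 2²·20.2²·0.71 + 2²·23.7²·0.56] + 1477.21 = 2476.07 + 1477.21 = 3953.27.
Reliability = 3953.27 / 5421.74 = 0.729.

0.729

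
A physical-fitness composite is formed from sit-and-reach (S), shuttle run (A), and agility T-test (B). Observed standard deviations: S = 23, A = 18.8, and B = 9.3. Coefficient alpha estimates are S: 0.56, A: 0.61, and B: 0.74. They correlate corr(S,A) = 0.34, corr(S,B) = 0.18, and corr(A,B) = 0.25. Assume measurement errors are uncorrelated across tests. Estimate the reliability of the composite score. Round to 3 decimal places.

Var(S+A+B) = 23² + 18.8² + 9.3² + 2·[23·18.8·0.34 + 23·9.3·0.18 + 18.8·9.3·0.25] = 968.93 + 458.456 = 1427.39.
Because errors are independent across components, Cov(Tᵢ,Tⱼ) = Cov(Xᵢ,Xⱼ); the off-diagonal part of the true-score variance is the same as above.
True-score variance = [23²·0.56 + 18.8²·0.61 + 9.3²·0.74] + 458.456 = 575.841 + 458.456 = 1034.3.
Reliability = 1034.3 / 1427.39 = 0.725.

0.725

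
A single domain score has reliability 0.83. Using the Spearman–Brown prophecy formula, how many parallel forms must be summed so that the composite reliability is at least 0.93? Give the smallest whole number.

3

k ≥ ρ*(1−ρ₁)/(ρ₁(1−ρ*)) = 0.93·0.17 / (0.83·0.07) = 2.721.
Smallest integer k = 3.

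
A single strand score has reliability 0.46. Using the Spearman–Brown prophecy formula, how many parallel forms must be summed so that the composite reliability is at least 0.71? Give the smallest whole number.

k ≥ ρ*(1−ρ₁)/(ρ₁(1−ρ*)) = 0.71·0.54 / (0.46·0.29) = 2.874.
Smallest integer k = 3.

3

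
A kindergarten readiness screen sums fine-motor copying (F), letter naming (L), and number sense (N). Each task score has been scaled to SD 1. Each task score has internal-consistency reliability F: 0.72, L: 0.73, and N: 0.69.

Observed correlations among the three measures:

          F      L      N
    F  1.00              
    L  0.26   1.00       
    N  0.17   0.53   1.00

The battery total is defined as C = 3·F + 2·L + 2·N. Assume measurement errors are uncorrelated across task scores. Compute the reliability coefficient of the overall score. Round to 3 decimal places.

0.817

Var(C) = 3² + 2² + 2² + 2·[6·0.26 + 6·0.17 + 4·0.53] = 17 + 9.4 = 26.4.
Under uncorrelated errors the observed covariances equal the true-score covariances, so only the own-variance terms attenuate.
True-score variance = [3²·0.72 + 2²·0.73 + 2²·0.69] + 9.4 = 12.16 + 9.4 = 21.56.
Reliability = 21.56 / 26.4 = 0.817.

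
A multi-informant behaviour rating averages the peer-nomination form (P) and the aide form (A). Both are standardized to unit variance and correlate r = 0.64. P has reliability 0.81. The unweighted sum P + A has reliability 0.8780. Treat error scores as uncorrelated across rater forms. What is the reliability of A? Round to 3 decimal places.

Var(P+A) = 2 + 2·0.64 = 3.280.
True-score variance = ρ_P + ρ_A + 2·0.64, so 0.8780 = (0.81 + ρ_A + 1.28) / 3.280.
ρ_A = 0.8780·3.280 − 0.81 − 1.28 = 0.790.

0.790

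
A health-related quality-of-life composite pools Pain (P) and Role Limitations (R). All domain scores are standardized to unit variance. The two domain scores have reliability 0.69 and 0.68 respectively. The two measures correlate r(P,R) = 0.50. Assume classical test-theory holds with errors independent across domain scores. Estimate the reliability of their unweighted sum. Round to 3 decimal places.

Var(P+R) = 2 + 2·[0.50] = 2 + 1 = 3.
Under uncorrelated errors the observed covariances equal the true-score covariances, so only the own-variance terms attenuate.
True-score variance = [0.69 + 0.68] + 1 = 1.37 + 1 = 2.37.
Reliability = 2.37 / 3 = 0.790.

0.790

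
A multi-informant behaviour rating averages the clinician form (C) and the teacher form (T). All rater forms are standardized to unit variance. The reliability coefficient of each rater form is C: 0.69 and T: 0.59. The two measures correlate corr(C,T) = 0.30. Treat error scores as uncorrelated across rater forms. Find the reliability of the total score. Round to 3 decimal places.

0.723

Var(C+T) = 2 + 2·[0.30] = 2 + 0.6 = 2.6.
Under uncorrelated errors the observed covariances equal the true-score covariances, so only the own-variance terms attenuate.
True-score variance = [0.69 + 0.59] + 0.6 = 1.28 + 0.6 = 1.88.
Reliability = 1.88 / 2.6 = 0.723.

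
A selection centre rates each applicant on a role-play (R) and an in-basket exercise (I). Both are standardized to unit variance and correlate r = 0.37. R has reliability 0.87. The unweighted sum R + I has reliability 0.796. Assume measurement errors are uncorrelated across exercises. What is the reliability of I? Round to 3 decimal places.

0.571

Var(R+I) = 2 + 2·0.37 = 2.740.
True-score variance = ρ_R + ρ_I + 2·0.37, so 0.796 = (0.87 + ρ_I + 0.74) / 2.740.
ρ_I = 0.796·2.740 − 0.87 − 0.74 = 0.571.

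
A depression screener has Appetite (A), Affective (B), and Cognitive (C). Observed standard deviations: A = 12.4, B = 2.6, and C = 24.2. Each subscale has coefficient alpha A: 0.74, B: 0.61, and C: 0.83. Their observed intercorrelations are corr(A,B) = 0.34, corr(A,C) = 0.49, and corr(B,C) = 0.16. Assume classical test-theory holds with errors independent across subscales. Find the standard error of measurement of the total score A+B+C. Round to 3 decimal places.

Var(total) = 746.16 + 336.136 = 1082.3.
True-score variance = 603.987 + 336.136 = 940.123, so reliability = 0.8686.
Error variance = 1082.3 − 940.123 = 142.173; SEM = √142.173 = 11.924.

11.924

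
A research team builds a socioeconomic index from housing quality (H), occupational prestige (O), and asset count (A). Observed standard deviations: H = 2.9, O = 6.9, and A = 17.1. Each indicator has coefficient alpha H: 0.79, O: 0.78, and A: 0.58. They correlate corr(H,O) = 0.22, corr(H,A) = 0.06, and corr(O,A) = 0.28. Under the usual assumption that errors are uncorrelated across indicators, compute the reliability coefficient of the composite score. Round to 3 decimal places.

0.685

Var(H+O+A) = 2.9² + 6.9² + 17.1² + 2·[2.9·6.9·0.22 + 2.9·17.1·0.06 + 6.9·17.1·0.28] = 348.43 + 80.8296 = 429.26.
Under uncorrelated errors the observed covariances equal the true-score covariances, so only the own-variance terms attenuate.
True-score variance = [2.9²·0.79 + 6.9²·0.78 + 17.1²·0.58] + 80.8296 = 213.377 + 80.8296 = 294.207.
Reliability = 294.207 / 429.26 = 0.685.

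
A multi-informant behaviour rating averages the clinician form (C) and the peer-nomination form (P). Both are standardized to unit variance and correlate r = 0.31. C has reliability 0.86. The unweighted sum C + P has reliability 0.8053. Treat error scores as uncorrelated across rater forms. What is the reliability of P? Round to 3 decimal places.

0.630

Var(C+P) = 2 + 2·0.31 = 2.620.
True-score variance = ρ_C + ρ_P + 2·0.31, so 0.8053 = (0.86 + ρ_P + 0.62) / 2.620.
ρ_P = 0.8053·2.620 − 0.86 − 0.62 = 0.630.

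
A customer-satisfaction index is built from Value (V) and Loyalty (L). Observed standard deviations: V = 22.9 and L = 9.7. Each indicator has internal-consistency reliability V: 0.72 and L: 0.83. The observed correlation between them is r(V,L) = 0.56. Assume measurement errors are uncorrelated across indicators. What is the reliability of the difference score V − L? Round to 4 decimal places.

0.5596

Var(V−L) = 22.9² + 9.7² − 2·22.9·9.7·0.56 = 618.5 − 248.786 = 369.714.
Under uncorrelated errors the observed covariances equal the true-score covariances, so only the own-variance terms attenuate.
True-score variance = [22.9²·0.72 + 9.7²·0.83] − 248.786 = 455.67 − 248.786 = 206.884.
Reliability = 206.884 / 369.714 = 0.5596.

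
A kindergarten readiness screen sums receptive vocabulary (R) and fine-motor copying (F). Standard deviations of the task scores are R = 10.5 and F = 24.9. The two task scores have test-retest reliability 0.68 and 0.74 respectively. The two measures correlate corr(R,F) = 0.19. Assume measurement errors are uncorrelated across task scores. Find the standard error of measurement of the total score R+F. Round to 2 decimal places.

14.02

Var(total) = 730.26 + 99.351 = 829.611.
True-score variance = 533.777 + 99.351 = 633.128, so reliability = 0.7632.
Error variance = 829.611 − 633.128 = 196.483; SEM = √196.483 = 14.02.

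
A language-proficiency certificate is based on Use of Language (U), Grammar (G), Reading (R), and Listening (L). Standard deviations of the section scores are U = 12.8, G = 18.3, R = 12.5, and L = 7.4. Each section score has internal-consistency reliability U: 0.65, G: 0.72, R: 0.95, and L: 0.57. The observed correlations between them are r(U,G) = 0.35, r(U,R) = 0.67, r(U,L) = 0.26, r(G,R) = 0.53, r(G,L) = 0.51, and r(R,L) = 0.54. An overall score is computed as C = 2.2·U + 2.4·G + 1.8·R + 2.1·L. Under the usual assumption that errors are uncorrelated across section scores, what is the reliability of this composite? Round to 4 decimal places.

0.8743

Var(C) = 2.2²·12.8² + 2.4²·18.3² + 1.8²·12.5² + 2.1²·7.4² + 2·[5.28·12.8·18.3·0.35 + 3.96·12.8·12.5·0.67 + 4.62·12.8·7.4·0.26 + 4.32·18.3·12.5·0.53 + 5.04·18.3·7.4·0.51 + 3.78·12.5·7.4·0.54] = 3469.69 + 4063.61 = 7533.31.
Because errors are independent across components, Cov(Tᵢ,Tⱼ) = Cov(Xᵢ,Xⱼ); the off-diagonal part of the true-score variance is the same as above.
True-score variance = [2.2²·12.8²·0.65 + 2.4²·18.3²·0.72 + 1.8²·12.5²·0.95 + 2.1²·7.4²·0.57] + 4063.61 = 2522.88 + 4063.61 = 6586.5.
Reliability = 6586.5 / 7533.31 = 0.8743.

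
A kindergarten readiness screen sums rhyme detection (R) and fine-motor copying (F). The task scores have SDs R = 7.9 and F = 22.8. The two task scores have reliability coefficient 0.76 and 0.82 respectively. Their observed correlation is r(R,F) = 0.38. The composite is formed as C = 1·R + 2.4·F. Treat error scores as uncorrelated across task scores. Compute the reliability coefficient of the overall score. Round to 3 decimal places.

0.836

Var(C) = 7.9² + 2.4²·22.8² + 2·[2.4·7.9·22.8·0.38] = 3056.69 + 328.539 = 3385.23.
Under uncorrelated errors the observed covariances equal the true-score covariances, so only the own-variance terms attenuate.
True-score variance = [7.9²·0.76 + 2.4²·22.8²·0.82] + 328.539 = 2502.74 + 328.539 = 2831.28.
Reliability = 2831.28 / 3385.23 = 0.836.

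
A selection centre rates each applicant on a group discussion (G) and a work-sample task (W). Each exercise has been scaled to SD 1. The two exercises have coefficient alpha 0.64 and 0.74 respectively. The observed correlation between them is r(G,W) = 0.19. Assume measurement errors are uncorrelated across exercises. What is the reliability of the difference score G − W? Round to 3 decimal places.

Var(G−W) = 1 + 1 − 2·0.19 = 2 − 0.38 = 1.62.
With uncorrelated errors the cross-covariances are all true-score covariance, so they carry over unchanged; only the diagonal terms shrink to ρᵢσᵢ².
True-score variance = [0.64 + 0.74] − 0.38 = 1.38 − 0.38 = 1.
Reliability = 1 / 1.62 = 0.617.

0.617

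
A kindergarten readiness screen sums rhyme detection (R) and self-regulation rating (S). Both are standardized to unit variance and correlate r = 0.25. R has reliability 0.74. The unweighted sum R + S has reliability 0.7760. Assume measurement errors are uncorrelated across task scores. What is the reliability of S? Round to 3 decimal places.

Var(R+S) = 2 + 2·0.25 = 2.500.
True-score variance = ρ_R + ρ_S + 2·0.25, so 0.7760 = (0.74 + ρ_S + 0.50) / 2.500.
ρ_S = 0.7760·2.500 − 0.74 − 0.50 = 0.700.

0.700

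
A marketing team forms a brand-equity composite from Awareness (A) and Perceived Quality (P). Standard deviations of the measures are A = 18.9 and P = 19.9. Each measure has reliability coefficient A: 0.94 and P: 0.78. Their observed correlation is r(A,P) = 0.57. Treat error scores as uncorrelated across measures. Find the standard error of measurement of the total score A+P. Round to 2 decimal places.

10.42

Var(total) = 753.22 + 428.765 = 1181.99.
True-score variance = 644.665 + 428.765 = 1073.43, so reliability = 0.9082.
Error variance = 1181.99 − 1073.43 = 108.555; SEM = √108.555 = 10.42.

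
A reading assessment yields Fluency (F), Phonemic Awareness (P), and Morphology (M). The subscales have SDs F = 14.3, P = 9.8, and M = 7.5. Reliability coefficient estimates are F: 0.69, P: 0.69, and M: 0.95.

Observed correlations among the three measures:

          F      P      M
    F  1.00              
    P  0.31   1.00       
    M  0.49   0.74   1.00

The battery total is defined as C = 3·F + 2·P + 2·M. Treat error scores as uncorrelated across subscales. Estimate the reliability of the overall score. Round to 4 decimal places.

0.8264

Var(C) = 3²·14.3² + 2²·9.8² + 2²·7.5² + 2·[6·14.3·9.8·0.31 + 6·14.3·7.5·0.49 + 4·9.8·7.5·0.74] = 2449.57 + 1587.07 = 4036.64.
Because errors are independent across components, Cov(Tᵢ,Tⱼ) = Cov(Xᵢ,Xⱼ); the off-diagonal part of the true-score variance is the same as above.
True-score variance = [3²·14.3²·0.69 + 2²·9.8²·0.69 + 2²·7.5²·0.95] + 1587.07 = 1748.7 + 1587.07 = 3335.77.
Reliability = 3335.77 / 4036.64 = 0.8264.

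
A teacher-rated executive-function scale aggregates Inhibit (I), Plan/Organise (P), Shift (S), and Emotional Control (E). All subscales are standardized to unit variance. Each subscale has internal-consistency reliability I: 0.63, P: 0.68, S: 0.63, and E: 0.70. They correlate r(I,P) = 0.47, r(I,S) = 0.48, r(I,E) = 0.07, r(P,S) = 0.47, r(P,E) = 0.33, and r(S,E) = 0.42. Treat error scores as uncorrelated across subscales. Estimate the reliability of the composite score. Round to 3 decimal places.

0.840

Var(I+P+S+E) = 4 + 2·[0.47 + 0.48 + 0.07 + 0.47 + 0.33 + 0.42] = 4 + 4.48 = 8.48.
Because errors are independent across components, Cov(Tᵢ,Tⱼ) = Cov(Xᵢ,Xⱼ); the off-diagonal part of the true-score variance is the same as above.
True-score variance = [0.63 + 0.68 + 0.63 + 0.70] + 4.48 = 2.64 + 4.48 = 7.12.
Reliability = 7.12 / 8.48 = 0.840.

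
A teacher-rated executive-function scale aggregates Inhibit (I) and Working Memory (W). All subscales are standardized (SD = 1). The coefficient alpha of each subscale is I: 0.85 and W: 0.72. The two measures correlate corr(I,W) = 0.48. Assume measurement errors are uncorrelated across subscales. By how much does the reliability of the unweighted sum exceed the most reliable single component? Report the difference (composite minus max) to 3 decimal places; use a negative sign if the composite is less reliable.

Var(sum) = 2 + 0.96 = 2.96; true-score variance = 1.57 + 0.96 = 2.53; composite reliability = 0.8547.
Max component reliability = 0.8500.
Difference = 0.8547 − 0.8500 = 0.005.

0.005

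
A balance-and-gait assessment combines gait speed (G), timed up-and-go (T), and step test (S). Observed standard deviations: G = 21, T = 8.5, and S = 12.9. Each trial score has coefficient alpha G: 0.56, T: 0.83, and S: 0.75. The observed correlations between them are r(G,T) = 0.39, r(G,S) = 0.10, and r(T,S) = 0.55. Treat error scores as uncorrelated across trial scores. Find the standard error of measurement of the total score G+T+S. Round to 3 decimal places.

15.746

Var(total) = 679.66 + 314.025 = 993.685.
True-score variance = 431.735 + 314.025 = 745.76, so reliability = 0.7505.
Error variance = 993.685 − 745.76 = 247.925; SEM = √247.925 = 15.746.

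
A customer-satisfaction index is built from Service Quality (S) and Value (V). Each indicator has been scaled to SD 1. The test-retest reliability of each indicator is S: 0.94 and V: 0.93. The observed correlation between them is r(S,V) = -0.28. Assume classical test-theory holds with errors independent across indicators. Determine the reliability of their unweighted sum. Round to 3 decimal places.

0.910

Var(S+V) = 2 + 2·[(-0.28)] = 2 − 0.56 = 1.44.
With uncorrelated errors the cross-covariances are all true-score covariance, so they carry over unchanged; only the diagonal terms shrink to ρᵢσᵢ².
True-score variance = [0.94 + 0.93] − 0.56 = 1.87 − 0.56 = 1.31.
Reliability = 1.31 / 1.44 = 0.910.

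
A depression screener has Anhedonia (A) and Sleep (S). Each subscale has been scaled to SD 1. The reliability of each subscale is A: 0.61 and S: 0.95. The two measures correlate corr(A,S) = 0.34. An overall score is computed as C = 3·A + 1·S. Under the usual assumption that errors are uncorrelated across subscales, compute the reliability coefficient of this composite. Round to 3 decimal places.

0.704

Var(C) = 3² + 1 + 2·[3·0.34] = 10 + 2.04 = 12.04.
Under uncorrelated errors the observed covariances equal the true-score covariances, so only the own-variance terms attenuate.
True-score variance = [3²·0.61 + 0.95] + 2.04 = 6.44 + 2.04 = 8.48.
Reliability = 8.48 / 12.04 = 0.704.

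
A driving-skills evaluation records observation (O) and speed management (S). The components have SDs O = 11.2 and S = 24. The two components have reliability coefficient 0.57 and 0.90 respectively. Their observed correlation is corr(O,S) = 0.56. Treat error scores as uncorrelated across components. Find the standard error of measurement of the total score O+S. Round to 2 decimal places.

10.56

Var(total) = 701.44 + 301.056 = 1002.5.
True-score variance = 589.901 + 301.056 = 890.957, so reliability = 0.8887.
Error variance = 1002.5 − 890.957 = 111.539; SEM = √111.539 = 10.56.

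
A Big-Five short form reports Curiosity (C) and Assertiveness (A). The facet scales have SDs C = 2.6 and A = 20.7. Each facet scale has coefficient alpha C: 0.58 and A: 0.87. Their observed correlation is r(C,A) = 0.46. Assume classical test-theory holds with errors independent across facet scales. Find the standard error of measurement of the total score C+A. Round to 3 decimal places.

7.651

Var(total) = 435.25 + 49.5144 = 484.764.
True-score variance = 376.707 + 49.5144 = 426.221, so reliability = 0.8792.
Error variance = 484.764 − 426.221 = 58.5429; SEM = √58.5429 = 7.651.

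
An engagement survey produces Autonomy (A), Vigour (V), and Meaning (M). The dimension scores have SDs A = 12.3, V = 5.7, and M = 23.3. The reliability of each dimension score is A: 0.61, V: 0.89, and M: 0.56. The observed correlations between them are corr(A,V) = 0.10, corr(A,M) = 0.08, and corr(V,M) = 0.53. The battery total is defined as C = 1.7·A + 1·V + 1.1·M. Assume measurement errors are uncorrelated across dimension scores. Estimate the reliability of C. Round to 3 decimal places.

Var(C) = 1.7²·12.3² + 5.7² + 1.1²·23.3² + 2·[1.7·12.3·5.7·0.10 + 1.87·12.3·23.3·0.08 + 1.1·5.7·23.3·0.53] = 1126.62 + 264.442 = 1391.06.
With uncorrelated errors the cross-covariances are all true-score covariance, so they carry over unchanged; only the diagonal terms shrink to ρᵢσᵢ².
True-score variance = [1.7²·12.3²·0.61 + 5.7²·0.89 + 1.1²·23.3²·0.56] + 264.442 = 663.488 + 264.442 = 927.929.
Reliability = 927.929 / 1391.06 = 0.667.

0.667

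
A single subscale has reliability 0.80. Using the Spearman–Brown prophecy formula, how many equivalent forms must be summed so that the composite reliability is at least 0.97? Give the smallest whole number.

k ≥ ρ*(1−ρ₁)/(ρ₁(1−ρ*)) = 0.97·0.20 / (0.80·0.03) = 8.083.
Smallest integer k = 9.

9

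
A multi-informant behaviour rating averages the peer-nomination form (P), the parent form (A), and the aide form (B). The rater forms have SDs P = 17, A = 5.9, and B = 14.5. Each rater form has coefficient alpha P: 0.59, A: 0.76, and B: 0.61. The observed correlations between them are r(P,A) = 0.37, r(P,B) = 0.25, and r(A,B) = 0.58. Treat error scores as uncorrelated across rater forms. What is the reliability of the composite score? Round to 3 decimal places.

Var(P+A+B) = 17² + 5.9² + 14.5² + 2·[17·5.9·0.37 + 17·14.5·0.25 + 5.9·14.5·0.58] = 534.06 + 296.71 = 830.77.
With uncorrelated errors the cross-covariances are all true-score covariance, so they carry over unchanged; only the diagonal terms shrink to ρᵢσᵢ².
True-score variance = [17²·0.59 + 5.9²·0.76 + 14.5²·0.61] + 296.71 = 325.218 + 296.71 = 621.928.
Reliability = 621.928 / 830.77 = 0.749.

0.749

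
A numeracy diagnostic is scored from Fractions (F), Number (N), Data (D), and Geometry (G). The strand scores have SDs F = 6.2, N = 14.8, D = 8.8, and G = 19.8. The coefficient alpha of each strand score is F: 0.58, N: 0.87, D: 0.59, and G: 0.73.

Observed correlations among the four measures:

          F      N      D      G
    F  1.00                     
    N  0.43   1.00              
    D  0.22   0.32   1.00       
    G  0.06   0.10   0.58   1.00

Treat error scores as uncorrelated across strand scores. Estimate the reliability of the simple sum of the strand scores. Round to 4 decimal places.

Var(F+N+D+G) = 6.2² + 14.8² + 8.8² + 19.8² + 2·[6.2·14.8·0.43 + 6.2·8.8·0.22 + 6.2·19.8·0.06 + 14.8·8.8·0.32 + 14.8·19.8·0.10 + 8.8·19.8·0.58] = 726.96 + 461.731 = 1188.69.
With uncorrelated errors the cross-covariances are all true-score covariance, so they carry over unchanged; only the diagonal terms shrink to ρᵢσᵢ².
True-score variance = [6.2²·0.58 + 14.8²·0.87 + 8.8²·0.59 + 19.8²·0.73] + 461.731 = 544.739 + 461.731 = 1006.47.
Reliability = 1006.47 / 1188.69 = 0.8467.

0.8467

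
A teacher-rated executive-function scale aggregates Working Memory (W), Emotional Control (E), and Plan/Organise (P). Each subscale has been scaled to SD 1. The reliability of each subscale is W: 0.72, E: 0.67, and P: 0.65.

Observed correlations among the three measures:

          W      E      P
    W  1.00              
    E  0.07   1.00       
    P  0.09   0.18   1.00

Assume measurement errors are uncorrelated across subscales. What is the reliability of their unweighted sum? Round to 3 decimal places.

Var(W+E+P) = 3 + 2·[0.07 + 0.09 + 0.18] = 3 + 0.68 = 3.68.
Under uncorrelated errors the observed covariances equal the true-score covariances, so only the own-variance terms attenuate.
True-score variance = [0.72 + 0.67 + 0.65] + 0.68 = 2.04 + 0.68 = 2.72.
Reliability = 2.72 / 3.68 = 0.739.

0.739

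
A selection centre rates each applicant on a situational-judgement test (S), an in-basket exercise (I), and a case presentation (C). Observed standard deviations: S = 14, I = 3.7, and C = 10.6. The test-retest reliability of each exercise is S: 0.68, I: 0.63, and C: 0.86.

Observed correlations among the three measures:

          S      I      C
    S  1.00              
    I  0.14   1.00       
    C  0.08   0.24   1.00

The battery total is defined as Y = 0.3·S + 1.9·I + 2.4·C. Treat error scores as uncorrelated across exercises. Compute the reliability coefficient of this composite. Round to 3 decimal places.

Var(Y) = 0.3²·14² + 1.9²·3.7² + 2.4²·10.6² + 2·[0.57·14·3.7·0.14 + 0.72·14·10.6·0.08 + 4.56·3.7·10.6·0.24] = 714.255 + 111.208 = 825.462.
Because errors are independent across components, Cov(Tᵢ,Tⱼ) = Cov(Xᵢ,Xⱼ); the off-diagonal part of the true-score variance is the same as above.
True-score variance = [0.3²·14²·0.68 + 1.9²·3.7²·0.63 + 2.4²·10.6²·0.86] + 111.208 = 599.717 + 111.208 = 710.925.
Reliability = 710.925 / 825.462 = 0.861.

0.861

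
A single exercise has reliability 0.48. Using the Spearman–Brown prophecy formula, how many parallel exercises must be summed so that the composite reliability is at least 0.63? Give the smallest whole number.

k ≥ ρ*(1−ρ₁)/(ρ₁(1−ρ*)) = 0.63·0.52 / (0.48·0.37) = 1.845.
Smallest integer k = 2.

2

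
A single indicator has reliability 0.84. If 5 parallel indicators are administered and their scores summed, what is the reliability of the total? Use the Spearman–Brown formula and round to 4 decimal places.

0.9633

ρ_k = kρ / (1 + (k−1)ρ) = 5·0.84 / (1 + 4·0.84) = 4.200 / 4.360 = 0.9633.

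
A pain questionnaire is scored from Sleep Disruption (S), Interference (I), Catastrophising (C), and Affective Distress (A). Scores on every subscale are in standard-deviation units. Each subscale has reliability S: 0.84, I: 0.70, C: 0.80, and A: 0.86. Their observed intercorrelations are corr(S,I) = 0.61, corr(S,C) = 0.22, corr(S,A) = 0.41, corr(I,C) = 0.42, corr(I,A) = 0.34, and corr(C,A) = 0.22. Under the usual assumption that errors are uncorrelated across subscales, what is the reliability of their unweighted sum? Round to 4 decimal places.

Var(S+I+C+A) = 4 + 2·[0.61 + 0.22 + 0.41 + 0.42 + 0.34 + 0.22] = 4 + 4.44 = 8.44.
With uncorrelated errors the cross-covariances are all true-score covariance, so they carry over unchanged; only the diagonal terms shrink to ρᵢσᵢ².
True-score variance = [0.84 + 0.70 + 0.80 + 0.86] + 4.44 = 3.2 + 4.44 = 7.64.
Reliability = 7.64 / 8.44 = 0.9052.

0.9052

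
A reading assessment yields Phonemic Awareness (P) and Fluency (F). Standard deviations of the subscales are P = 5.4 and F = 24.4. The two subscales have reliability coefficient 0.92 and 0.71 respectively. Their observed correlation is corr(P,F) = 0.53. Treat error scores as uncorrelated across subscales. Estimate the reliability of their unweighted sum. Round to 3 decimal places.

Var(P+F) = 5.4² + 24.4² + 2·[5.4·24.4·0.53] = 624.52 + 139.666 = 764.186.
Under uncorrelated errors the observed covariances equal the true-score covariances, so only the own-variance terms attenuate.
True-score variance = [5.4²·0.92 + 24.4²·0.71] + 139.666 = 449.533 + 139.666 = 589.198.
Reliability = 589.198 / 764.186 = 0.771.

0.771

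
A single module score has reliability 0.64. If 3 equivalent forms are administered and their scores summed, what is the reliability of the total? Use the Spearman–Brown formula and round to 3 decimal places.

ρ_k = kρ / (1 + (k−1)ρ) = 3·0.64 / (1 + 2·0.64) = 1.920 / 2.280 = 0.842.

0.842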